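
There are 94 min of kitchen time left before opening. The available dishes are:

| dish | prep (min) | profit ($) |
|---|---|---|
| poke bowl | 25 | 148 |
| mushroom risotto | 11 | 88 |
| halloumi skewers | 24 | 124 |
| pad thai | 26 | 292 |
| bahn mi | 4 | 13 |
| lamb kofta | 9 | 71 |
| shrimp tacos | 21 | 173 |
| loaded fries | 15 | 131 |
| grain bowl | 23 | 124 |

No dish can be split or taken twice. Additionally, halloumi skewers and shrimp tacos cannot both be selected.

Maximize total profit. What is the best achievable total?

791

Filling by ratio: mushroom risotto + pad thai + bahn mi + lamb kofta + shrimp tacos + loaded fries for 768, with 8 min left unused.
The 15 min tied up in mushroom risotto and bahn mi is better spent on grain bowl — total rises to 791 (94 min).
No other feasible combination exceeds 791.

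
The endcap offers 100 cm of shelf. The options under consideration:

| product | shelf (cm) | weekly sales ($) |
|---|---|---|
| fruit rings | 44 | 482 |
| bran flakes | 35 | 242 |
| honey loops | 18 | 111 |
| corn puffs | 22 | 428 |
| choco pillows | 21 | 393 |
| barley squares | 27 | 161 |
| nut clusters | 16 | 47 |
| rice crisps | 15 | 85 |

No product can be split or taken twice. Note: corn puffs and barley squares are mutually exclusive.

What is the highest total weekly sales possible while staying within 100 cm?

1303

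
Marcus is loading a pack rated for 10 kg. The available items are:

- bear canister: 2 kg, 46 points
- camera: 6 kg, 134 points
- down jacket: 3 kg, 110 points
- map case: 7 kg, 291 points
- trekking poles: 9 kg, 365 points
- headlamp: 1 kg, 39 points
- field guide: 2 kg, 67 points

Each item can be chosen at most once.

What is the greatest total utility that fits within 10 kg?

Ranking by ratio (utility/kg): map case 41.57, trekking poles 40.56, headlamp 39.00, down jacket 36.67.
Taking the top-ratio items first gives map case + headlamp + field guide for 397 (10 kg).
The 9 kg tied up in map case and field guide is better spent on trekking poles — total rises to 404 (10 kg).

404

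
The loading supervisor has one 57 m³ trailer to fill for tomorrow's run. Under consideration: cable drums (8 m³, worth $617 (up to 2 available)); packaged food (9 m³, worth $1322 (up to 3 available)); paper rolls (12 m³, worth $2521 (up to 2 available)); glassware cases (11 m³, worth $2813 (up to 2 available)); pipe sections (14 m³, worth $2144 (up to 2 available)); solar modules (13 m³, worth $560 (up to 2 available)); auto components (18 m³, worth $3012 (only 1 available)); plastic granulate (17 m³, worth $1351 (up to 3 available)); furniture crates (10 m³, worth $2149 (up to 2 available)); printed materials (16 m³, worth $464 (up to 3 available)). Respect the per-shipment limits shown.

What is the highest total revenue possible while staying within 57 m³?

12817

Ranking by ratio (revenue/m³): glassware cases 255.73, furniture crates 214.90, paper rolls 210.08.
Taking the top-ratio shipments first gives paper rolls + 2×glassware cases + 2×furniture crates for 12445 (54 m³).
The 10 m³ tied up in furniture crates is better spent on paper rolls — total rises to 12817 (56 m³).
The spare 1 m³ is too small for any remaining shipment, and no exchange beats 12817.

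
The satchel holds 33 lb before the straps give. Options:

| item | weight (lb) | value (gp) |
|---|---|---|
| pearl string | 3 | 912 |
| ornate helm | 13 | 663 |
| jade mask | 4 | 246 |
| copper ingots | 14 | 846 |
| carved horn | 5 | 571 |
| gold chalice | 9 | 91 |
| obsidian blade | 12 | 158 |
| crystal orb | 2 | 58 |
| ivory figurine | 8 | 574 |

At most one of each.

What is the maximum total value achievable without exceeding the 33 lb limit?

Best packing: pearl string + ornate helm + jade mask + carved horn + ivory figurine — 33 lb, 2966 total.
An exhaustive check of the 512 subsets confirms 2966.

2966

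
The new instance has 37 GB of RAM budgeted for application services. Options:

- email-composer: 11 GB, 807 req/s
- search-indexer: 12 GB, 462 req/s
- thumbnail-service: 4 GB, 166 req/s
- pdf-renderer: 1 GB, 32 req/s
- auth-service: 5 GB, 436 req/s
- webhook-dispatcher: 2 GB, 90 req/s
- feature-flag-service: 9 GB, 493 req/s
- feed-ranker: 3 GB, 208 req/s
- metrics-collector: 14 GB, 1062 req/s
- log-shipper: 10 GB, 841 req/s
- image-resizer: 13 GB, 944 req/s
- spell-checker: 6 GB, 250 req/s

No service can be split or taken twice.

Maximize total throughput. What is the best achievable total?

2847

Taking the top-ratio services first gives pdf-renderer + auth-service + webhook-dispatcher + feed-ranker + metrics-collector + log-shipper for 2669 (35 GB).
Reworking the packing: metrics-collector + log-shipper + image-resizer uses 37 GB and improves the total to 2847.
An exhaustive check of the 4096 subsets confirms 2847.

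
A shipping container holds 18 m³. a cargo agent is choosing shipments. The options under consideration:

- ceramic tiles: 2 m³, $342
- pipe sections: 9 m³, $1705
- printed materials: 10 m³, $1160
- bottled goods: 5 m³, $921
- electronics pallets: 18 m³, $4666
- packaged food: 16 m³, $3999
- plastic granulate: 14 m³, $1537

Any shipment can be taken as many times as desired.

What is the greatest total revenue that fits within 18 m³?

Ranking by ratio (revenue/m³): electronics pallets 259.22, packaged food 249.94, pipe sections 189.44.
The ratio ordering already packs tightly: electronics pallets, 18 m³, 4666.
No other feasible combination exceeds 4666.

4666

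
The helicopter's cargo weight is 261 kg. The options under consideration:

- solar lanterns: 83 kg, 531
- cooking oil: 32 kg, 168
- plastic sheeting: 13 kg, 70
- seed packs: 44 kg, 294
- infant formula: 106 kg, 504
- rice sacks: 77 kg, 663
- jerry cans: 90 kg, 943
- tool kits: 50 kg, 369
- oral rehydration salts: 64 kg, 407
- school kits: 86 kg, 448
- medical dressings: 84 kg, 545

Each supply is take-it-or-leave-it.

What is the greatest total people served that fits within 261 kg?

By people served per kg: jerry cans 10.48, rice sacks 8.61, tool kits 7.38 lead.
The ratio ordering already packs tightly: seed packs + rice sacks + jerry cans + tool kits, 261 kg, 2269.
Next best is rice sacks + jerry cans + medical dressings at 2151 (251 kg) — short by 118.

2269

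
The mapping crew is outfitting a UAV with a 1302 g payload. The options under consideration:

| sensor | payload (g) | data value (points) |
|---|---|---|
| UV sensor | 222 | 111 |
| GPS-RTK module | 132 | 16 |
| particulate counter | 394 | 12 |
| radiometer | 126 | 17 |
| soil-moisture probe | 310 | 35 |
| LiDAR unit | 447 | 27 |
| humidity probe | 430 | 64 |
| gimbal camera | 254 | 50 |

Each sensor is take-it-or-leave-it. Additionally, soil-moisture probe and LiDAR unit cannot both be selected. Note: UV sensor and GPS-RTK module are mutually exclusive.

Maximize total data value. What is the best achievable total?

260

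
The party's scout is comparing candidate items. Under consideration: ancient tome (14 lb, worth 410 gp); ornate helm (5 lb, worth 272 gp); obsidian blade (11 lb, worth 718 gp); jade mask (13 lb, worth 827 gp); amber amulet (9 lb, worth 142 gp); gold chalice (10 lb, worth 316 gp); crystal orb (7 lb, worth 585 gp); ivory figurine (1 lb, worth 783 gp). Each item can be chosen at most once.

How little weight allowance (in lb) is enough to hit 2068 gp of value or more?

19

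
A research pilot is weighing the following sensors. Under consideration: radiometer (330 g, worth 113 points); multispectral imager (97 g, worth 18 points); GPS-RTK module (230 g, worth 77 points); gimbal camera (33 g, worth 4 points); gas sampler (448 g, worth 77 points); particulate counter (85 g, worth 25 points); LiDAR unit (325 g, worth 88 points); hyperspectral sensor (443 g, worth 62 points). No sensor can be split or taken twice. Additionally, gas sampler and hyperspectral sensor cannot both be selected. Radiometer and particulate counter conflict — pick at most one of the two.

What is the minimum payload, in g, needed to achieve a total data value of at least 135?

460

Need the lightest bundle worth ≥ 135.
Taking radiometer + multispectral imager + gimbal camera gives 135 (≥ 135) for 460 g.
Any bundle with less than 460 g falls short of 135.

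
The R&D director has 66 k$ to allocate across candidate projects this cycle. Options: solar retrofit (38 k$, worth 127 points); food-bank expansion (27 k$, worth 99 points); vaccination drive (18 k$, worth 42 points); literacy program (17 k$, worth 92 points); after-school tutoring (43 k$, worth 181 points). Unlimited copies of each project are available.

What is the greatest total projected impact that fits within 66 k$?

283

The ratio heuristic lands on 3×literacy program (276) but leaves 15 k$ idle.
Replace literacy program with food-bank expansion: the trade gains 7 net, giving 283 at 61 k$.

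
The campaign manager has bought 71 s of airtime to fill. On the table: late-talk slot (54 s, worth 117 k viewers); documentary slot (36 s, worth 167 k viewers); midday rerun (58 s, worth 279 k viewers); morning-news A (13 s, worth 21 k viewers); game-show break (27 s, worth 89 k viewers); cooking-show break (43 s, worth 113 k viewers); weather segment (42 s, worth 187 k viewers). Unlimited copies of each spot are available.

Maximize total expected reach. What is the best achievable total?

300

Midday rerun + morning-news A uses 71 of the 71 s and totals 300.
That's the maximum — no swap from here does better than 300.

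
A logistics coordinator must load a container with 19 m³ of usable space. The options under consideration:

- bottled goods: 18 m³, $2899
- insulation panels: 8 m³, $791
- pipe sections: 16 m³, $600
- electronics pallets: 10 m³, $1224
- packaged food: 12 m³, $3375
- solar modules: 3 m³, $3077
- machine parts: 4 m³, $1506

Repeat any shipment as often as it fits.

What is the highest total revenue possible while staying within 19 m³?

Density check — solar modules 1025.67, machine parts 376.50, packaged food 281.25, bottled goods 161.06 are the best per m³.
The ratio ordering already packs tightly: 6×solar modules, 18 m³, 18462.
The spare 1 m³ is too small for any remaining shipment, and no exchange beats 18462.

18462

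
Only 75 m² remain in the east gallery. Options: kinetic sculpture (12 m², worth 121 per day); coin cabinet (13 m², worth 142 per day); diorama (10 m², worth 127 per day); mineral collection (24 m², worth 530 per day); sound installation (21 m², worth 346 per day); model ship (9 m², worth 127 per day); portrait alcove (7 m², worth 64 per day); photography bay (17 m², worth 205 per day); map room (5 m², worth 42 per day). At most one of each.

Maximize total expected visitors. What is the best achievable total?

1223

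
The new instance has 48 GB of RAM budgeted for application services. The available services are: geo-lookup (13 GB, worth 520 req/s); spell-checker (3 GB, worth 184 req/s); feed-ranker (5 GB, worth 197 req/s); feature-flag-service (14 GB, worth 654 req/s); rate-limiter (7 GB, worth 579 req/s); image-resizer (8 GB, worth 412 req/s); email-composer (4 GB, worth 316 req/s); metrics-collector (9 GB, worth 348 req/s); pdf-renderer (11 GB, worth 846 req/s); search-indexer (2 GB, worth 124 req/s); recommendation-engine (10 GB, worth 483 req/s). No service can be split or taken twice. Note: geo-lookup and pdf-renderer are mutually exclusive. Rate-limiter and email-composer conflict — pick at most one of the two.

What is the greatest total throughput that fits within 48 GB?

2872

Spell-checker + feed-ranker + feature-flag-service + rate-limiter + image-resizer + pdf-renderer uses 48 of the 48 GB and totals 2872.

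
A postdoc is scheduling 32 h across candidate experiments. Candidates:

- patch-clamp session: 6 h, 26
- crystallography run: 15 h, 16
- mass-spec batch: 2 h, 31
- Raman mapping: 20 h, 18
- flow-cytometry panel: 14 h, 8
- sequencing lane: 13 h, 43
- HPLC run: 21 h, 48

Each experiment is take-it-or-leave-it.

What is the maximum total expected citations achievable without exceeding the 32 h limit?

105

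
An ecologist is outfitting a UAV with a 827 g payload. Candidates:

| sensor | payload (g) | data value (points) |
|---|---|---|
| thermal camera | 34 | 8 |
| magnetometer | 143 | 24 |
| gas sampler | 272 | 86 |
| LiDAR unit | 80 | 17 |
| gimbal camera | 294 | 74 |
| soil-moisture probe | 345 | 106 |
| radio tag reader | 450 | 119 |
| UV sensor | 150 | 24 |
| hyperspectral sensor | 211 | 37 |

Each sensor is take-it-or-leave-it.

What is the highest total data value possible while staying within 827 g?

225

Ranking by ratio (data value/g): gas sampler 0.32, soil-moisture probe 0.31, radio tag reader 0.26.
Greedy by ratio would take thermal camera + gas sampler + LiDAR unit + soil-moisture probe: 731 g used, total 217.
Dropping thermal camera and gas sampler and LiDAR unit frees 386 g; slotting in radio tag reader (450 g) lifts the total to 225 at 795 g.
Runner-up thermal camera + magnetometer + gas sampler + soil-moisture probe tops out at 224.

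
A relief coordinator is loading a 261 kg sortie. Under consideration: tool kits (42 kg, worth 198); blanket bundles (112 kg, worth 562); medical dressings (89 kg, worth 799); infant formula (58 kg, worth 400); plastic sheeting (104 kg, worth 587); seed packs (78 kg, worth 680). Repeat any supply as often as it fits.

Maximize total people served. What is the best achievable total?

2278

Taking 2×medical dressings + seed packs: 256 kg used, 2278 in people served.
The spare 5 kg is too small for any remaining supply, and no exchange beats 2278.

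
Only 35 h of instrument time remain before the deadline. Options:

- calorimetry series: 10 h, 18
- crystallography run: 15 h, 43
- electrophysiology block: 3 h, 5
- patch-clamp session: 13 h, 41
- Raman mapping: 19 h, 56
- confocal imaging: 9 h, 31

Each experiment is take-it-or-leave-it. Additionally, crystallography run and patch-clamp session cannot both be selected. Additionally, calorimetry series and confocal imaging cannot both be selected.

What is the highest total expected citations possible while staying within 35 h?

102

Best packing: electrophysiology block + patch-clamp session + Raman mapping — 35 h, 102 total.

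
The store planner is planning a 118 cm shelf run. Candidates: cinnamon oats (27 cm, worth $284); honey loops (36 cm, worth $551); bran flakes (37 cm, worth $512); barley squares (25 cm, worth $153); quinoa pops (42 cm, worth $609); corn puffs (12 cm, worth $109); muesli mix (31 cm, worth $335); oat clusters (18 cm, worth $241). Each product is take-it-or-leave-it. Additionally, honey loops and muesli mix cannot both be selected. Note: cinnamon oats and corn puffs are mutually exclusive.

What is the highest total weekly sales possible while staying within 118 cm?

Best packing: honey loops + bran flakes + quinoa pops — 115 cm, 1672 total.
Runner-up cinnamon oats + honey loops + bran flakes + oat clusters tops out at 1588.

1672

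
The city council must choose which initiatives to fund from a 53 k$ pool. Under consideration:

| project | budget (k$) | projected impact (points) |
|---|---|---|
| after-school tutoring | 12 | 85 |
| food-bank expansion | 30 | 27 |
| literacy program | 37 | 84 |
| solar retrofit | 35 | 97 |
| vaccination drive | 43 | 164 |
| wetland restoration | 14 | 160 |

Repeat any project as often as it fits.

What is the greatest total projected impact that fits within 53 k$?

Ranking by ratio (projected impact/k$): wetland restoration 11.43, after-school tutoring 7.08, vaccination drive 3.81, solar retrofit 2.77.
A density-first pass picks 3×wetland restoration — 480 at 42 k$.
The 14 k$ tied up in wetland restoration is better spent on 2×after-school tutoring — total rises to 490 (52 k$).
No other feasible combination exceeds 490.

490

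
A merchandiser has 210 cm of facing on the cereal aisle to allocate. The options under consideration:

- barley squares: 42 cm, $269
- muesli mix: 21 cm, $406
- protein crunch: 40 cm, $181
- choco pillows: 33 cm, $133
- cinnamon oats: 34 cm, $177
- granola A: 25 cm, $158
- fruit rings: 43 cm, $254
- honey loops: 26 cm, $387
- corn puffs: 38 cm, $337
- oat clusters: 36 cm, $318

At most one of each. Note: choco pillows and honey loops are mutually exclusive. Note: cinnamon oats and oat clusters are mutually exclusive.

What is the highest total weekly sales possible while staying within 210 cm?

Taking the top-ratio products first gives barley squares + muesli mix + granola A + honey loops + corn puffs + oat clusters for 1875 (188 cm).
Replace granola A with fruit rings: the trade gains 96 net, giving 1971 at 206 cm.
The spare 4 cm is too small for any remaining product, and no feasible exchange beats 1971.

1971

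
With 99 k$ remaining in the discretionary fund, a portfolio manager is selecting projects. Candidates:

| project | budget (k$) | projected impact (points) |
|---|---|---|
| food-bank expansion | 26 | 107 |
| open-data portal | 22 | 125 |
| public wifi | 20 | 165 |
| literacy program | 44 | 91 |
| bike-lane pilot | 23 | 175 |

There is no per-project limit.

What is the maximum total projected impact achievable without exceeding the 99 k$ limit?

700

Greedy by ratio would take 4×public wifi: 80 k$ used, total 660.
Dropping 4×public wifi frees 80 k$; slotting in 4×bike-lane pilot (92 k$) lifts the total to 700 at 92 k$.
That's the maximum — no swap from here does better than 700.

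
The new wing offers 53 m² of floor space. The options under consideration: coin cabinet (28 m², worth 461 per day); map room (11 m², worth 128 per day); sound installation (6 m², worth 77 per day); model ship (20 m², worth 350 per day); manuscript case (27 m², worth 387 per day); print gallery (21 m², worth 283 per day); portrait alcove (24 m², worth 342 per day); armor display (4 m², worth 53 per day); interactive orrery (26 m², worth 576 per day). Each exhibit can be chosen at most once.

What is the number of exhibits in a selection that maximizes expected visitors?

3

Optimal total is 1003.
One optimal bundle: sound installation + model ship + interactive orrery (52 m²).
Every optimal selection uses 3 exhibits.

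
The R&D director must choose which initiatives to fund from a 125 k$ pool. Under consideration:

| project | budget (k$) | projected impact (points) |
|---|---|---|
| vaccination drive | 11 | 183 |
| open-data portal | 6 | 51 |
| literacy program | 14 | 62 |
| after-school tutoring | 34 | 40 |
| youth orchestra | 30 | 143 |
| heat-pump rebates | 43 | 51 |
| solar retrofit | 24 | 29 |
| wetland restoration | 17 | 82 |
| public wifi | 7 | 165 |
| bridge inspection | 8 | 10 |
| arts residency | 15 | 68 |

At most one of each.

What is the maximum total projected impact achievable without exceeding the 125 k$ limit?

Density check — public wifi 23.57, vaccination drive 16.64, open-data portal 8.50, wetland restoration 4.82 are the best per k$.
A density-first pass picks vaccination drive + open-data portal + literacy program + youth orchestra + wetland restoration + public wifi + bridge inspection + arts residency — 764 at 108 k$.
Dropping bridge inspection frees 8 k$; slotting in solar retrofit (24 k$) lifts the total to 783 at 124 k$.

783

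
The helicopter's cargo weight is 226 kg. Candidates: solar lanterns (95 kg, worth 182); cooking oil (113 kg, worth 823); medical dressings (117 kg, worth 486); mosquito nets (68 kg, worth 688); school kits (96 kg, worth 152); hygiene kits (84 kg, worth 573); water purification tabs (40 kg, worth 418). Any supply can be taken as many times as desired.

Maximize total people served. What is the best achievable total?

Greedy by ratio would take 5×water purification tabs: 200 kg used, total 2090.
Dropping 3×water purification tabs frees 120 kg; slotting in 2×mosquito nets (136 kg) lifts the total to 2212 at 216 kg.

2212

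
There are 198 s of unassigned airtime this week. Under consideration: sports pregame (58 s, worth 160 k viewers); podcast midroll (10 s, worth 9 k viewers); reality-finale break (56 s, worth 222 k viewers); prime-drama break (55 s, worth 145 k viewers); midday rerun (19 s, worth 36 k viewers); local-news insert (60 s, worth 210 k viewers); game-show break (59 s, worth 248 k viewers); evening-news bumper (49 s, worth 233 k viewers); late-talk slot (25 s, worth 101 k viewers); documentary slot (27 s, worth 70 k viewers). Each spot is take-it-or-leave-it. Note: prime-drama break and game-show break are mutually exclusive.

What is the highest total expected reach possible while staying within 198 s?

By expected reach per s: evening-news bumper 4.76, game-show break 4.20, late-talk slot 4.04, reality-finale break 3.96 lead.
Best packing: reality-finale break + game-show break + evening-news bumper + late-talk slot — 189 s, 804 total.
The spare 9 s is too small for any remaining spot, and no feasible exchange beats 804.

804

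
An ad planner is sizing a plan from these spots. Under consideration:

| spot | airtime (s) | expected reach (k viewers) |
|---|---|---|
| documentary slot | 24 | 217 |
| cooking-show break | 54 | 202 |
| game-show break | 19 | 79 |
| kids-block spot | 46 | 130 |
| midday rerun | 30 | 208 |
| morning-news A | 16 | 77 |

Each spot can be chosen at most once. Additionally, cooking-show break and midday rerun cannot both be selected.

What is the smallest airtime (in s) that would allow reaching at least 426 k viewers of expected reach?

70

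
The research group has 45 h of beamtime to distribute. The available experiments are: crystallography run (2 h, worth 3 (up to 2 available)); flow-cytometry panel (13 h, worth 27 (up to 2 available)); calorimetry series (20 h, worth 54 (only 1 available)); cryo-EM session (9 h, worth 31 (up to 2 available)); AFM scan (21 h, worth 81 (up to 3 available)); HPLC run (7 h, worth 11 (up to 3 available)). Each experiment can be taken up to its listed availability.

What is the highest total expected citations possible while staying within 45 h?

165

Density check — AFM scan 3.86, cryo-EM session 3.44, calorimetry series 2.70 are the best per h.
Best packing: crystallography run + 2×AFM scan — 44 h, 165 total.
Nothing else within 45 h beats 165.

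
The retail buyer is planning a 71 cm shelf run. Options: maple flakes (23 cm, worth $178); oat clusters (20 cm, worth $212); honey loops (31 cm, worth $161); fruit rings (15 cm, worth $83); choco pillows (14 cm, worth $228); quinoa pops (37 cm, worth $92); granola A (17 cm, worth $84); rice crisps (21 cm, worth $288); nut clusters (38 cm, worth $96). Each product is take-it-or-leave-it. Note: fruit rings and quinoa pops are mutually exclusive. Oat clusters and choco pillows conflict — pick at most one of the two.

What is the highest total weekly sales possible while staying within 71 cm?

Maple flakes + choco pillows + rice crisps uses 58 of the 71 cm and totals 694.
The closest alternative, fruit rings + choco pillows + granola A + rice crisps, reaches only 683.

694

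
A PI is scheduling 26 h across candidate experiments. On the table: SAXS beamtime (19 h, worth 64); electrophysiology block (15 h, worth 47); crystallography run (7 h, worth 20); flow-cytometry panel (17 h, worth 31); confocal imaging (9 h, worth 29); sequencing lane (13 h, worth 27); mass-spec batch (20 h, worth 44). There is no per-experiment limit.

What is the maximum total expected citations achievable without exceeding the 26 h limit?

Best packing: SAXS beamtime + crystallography run — 26 h, 84 total.
Nothing else within 26 h beats 84.

84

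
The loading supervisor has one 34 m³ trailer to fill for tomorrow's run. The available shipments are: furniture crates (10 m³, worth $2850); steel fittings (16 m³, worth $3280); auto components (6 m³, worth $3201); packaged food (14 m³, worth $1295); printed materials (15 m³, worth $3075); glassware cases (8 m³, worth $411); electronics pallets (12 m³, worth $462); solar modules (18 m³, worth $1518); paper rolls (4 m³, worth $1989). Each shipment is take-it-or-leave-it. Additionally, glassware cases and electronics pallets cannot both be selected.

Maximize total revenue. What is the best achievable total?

9335

The ratio ordering already packs tightly: furniture crates + auto components + packaged food + paper rolls, 34 m³, 9335.
Nothing else feasible within 34 m³ beats 9335.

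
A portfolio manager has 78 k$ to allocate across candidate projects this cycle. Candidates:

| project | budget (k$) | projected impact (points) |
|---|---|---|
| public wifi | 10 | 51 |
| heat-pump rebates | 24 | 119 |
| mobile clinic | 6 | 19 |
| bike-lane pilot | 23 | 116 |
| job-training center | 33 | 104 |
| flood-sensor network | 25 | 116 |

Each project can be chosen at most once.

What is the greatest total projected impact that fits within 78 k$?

The ratio heuristic lands on public wifi + heat-pump rebates + mobile clinic + bike-lane pilot (305) but leaves 15 k$ idle.
Replace public wifi with flood-sensor network: the trade gains 65 net, giving 370 at 78 k$.
Every other selection either busts 78 k$ or fails to beat 370.

370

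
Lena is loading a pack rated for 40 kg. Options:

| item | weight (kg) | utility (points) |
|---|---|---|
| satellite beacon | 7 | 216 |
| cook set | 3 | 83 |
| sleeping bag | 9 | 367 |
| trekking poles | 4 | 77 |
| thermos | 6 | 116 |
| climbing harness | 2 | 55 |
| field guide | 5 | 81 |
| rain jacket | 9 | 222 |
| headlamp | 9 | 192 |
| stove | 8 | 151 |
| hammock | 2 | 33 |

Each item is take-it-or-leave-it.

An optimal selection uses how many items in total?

7

The maximum utility within 40 kg is 1136.
satellite beacon + cook set + sleeping bag + trekking poles + thermos + climbing harness + rain jacket hits 1136 at 40 kg.
Any selection reaching 1136 contains exactly 7 items.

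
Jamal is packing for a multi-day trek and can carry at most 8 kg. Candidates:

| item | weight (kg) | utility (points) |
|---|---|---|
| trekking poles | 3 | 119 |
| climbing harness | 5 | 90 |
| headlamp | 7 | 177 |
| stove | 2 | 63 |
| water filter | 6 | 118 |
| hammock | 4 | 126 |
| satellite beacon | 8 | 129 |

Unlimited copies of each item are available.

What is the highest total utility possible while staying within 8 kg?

301

2×trekking poles + stove uses 8 of the 8 kg and totals 301.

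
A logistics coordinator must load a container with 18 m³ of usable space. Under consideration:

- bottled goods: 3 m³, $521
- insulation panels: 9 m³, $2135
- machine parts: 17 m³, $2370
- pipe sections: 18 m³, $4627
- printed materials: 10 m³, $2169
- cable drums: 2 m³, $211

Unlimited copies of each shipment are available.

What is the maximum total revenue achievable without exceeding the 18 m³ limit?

Density check — pipe sections 257.06, insulation panels 237.22, printed materials 216.90, bottled goods 173.67 are the best per m³.
The ratio ordering already packs tightly: pipe sections, 18 m³, 4627.
Every other selection either busts 18 m³ or fails to beat 4627.

4627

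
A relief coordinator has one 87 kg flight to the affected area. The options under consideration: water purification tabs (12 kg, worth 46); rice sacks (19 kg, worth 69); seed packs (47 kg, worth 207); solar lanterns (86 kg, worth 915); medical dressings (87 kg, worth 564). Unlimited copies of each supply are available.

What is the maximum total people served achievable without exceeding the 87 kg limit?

915

Taking solar lanterns: 86 kg used, 915 in people served.
No other feasible combination exceeds 915.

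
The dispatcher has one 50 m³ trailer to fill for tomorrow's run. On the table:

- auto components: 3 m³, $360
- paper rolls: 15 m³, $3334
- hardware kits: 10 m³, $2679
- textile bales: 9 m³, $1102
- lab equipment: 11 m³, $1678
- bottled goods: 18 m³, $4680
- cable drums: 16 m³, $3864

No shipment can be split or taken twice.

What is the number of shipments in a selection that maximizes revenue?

Optimal total is 11878.
One optimal bundle: paper rolls + bottled goods + cable drums (49 m³).
All optima have 3 shipments.

3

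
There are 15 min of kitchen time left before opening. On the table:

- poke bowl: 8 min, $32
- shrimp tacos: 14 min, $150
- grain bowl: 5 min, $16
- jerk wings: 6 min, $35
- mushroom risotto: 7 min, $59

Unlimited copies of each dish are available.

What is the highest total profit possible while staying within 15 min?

Density check — shrimp tacos 10.71, mushroom risotto 8.43, jerk wings 5.83 are the best per min.
Taking shrimp tacos: 14 min used, 150 in profit.
Nothing else within 15 min beats 150.

150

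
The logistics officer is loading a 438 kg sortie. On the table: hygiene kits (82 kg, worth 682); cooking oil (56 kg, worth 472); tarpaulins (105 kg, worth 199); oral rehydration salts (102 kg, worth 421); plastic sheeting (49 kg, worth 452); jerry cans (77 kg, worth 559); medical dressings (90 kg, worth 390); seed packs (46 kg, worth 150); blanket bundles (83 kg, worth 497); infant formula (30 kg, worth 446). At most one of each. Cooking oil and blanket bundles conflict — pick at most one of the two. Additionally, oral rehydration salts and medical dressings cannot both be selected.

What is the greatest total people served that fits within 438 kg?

Best packing: hygiene kits + cooking oil + plastic sheeting + jerry cans + medical dressings + seed packs + infant formula — 430 kg, 3151 total.
Nothing else feasible within 438 kg beats 3151.

3151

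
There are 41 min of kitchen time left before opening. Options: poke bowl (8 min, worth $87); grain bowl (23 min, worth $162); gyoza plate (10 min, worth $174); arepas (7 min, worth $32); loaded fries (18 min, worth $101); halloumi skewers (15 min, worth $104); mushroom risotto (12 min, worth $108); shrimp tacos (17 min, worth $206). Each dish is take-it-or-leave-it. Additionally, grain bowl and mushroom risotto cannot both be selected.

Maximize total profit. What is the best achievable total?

488

Taking the top-ratio dishes first gives poke bowl + gyoza plate + shrimp tacos for 467 (35 min).
Dropping poke bowl frees 8 min; slotting in mushroom risotto (12 min) lifts the total to 488 at 39 min.
Runner-up poke bowl + gyoza plate + shrimp tacos tops out at 467.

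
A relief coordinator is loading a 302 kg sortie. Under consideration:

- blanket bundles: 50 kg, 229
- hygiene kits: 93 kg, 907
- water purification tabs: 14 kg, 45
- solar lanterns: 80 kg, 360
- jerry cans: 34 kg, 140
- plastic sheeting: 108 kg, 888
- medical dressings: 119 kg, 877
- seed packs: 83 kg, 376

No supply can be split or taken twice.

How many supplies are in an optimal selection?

4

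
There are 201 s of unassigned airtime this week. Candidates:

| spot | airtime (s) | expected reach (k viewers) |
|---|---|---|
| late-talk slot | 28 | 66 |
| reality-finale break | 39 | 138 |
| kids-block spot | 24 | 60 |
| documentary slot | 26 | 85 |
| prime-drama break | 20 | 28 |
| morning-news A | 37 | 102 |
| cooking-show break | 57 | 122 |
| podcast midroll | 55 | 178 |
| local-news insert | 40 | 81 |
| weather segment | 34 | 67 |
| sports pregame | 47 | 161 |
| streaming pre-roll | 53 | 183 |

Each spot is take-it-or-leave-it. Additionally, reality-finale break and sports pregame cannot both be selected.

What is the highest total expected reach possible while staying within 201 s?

650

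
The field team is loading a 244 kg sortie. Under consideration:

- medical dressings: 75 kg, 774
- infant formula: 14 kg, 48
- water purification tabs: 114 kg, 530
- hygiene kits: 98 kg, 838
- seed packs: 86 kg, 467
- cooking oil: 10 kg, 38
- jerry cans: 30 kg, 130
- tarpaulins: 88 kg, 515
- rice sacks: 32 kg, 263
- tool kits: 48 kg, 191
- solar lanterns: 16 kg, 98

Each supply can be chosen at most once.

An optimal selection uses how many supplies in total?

Optimal total is 2021.
One optimal bundle: medical dressings + infant formula + hygiene kits + rice sacks + solar lanterns (235 kg).
Every optimal selection uses 5 supplies.

5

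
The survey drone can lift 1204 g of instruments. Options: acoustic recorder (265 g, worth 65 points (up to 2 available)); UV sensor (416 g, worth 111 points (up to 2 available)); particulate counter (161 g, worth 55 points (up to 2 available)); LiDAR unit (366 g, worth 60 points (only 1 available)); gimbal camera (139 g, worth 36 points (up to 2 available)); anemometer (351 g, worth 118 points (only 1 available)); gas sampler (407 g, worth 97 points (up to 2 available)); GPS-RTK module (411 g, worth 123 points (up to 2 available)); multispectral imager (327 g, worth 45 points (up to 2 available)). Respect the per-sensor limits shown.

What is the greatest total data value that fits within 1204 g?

368

Ranking by ratio (data value/g): particulate counter 0.34, anemometer 0.34, GPS-RTK module 0.30.
Filling by ratio: 2×particulate counter + anemometer + GPS-RTK module for 351, with 120 g left unused.
Replace particulate counter with 2×gimbal camera: the trade gains 17 net, giving 368 at 1201 g.
No other feasible combination exceeds 368.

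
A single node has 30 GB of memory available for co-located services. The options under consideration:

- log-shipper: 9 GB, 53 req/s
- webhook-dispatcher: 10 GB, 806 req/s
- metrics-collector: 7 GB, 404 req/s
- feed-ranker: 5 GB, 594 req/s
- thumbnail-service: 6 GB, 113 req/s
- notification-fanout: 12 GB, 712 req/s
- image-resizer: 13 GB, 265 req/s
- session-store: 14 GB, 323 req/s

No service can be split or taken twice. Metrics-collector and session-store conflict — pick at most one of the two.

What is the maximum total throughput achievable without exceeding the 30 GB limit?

Best packing: webhook-dispatcher + feed-ranker + notification-fanout — 27 GB, 2112 total.
That's the maximum — no feasible swap from here does better than 2112.

2112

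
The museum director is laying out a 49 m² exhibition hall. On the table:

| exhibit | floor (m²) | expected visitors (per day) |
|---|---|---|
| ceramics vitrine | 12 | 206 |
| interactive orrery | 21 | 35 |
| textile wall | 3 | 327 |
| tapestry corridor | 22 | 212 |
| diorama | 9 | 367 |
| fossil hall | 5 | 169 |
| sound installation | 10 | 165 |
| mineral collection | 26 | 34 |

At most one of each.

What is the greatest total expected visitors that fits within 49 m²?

1240

Density check — textile wall 109.00, diorama 40.78, fossil hall 33.80, ceramics vitrine 17.17 are the best per m².
The ratio heuristic lands on ceramics vitrine + textile wall + diorama + fossil hall + sound installation (1234) but leaves 10 m² idle.
Dropping ceramics vitrine frees 12 m²; slotting in tapestry corridor (22 m²) lifts the total to 1240 at 49 m².
The closest alternative, ceramics vitrine + textile wall + diorama + fossil hall + sound installation, reaches only 1234.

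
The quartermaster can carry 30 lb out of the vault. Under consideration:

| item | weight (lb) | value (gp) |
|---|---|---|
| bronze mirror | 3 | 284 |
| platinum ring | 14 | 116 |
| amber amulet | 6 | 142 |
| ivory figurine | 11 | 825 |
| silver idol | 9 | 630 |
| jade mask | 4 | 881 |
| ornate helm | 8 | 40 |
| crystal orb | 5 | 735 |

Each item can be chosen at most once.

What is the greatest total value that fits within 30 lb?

Greedy by ratio would take bronze mirror + amber amulet + ivory figurine + jade mask + crystal orb: 29 lb used, total 2867.
Dropping bronze mirror and amber amulet frees 9 lb; slotting in silver idol (9 lb) lifts the total to 3071 at 29 lb.
Nothing else within 30 lb beats 3071.

3071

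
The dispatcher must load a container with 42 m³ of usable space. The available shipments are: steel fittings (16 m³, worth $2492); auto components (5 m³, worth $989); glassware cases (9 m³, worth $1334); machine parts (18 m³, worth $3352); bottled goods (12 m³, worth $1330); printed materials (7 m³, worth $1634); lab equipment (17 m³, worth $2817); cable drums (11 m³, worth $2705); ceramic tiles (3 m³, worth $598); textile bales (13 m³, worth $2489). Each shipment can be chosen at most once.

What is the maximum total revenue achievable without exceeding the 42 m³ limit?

8680

Filling by ratio: auto components + printed materials + cable drums + ceramic tiles + textile bales for 8415, with 3 m³ left unused.
Dropping ceramic tiles and textile bales frees 16 m³; slotting in machine parts (18 m³) lifts the total to 8680 at 41 m³.
That's the maximum — no swap from here does better than 8680.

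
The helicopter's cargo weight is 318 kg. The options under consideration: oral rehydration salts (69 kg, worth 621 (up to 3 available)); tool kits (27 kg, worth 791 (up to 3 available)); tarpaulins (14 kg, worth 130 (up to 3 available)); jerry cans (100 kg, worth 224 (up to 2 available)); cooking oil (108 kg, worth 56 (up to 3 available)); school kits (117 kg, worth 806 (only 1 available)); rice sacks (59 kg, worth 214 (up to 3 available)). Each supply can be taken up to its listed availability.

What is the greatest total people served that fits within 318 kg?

4496

Density check — tool kits 29.30, tarpaulins 9.29, oral rehydration salts 9.00 are the best per kg.
Greedy by ratio would take 2×oral rehydration salts + 3×tool kits + 3×tarpaulins: 261 kg used, total 4005.
Dropping tarpaulins frees 14 kg; slotting in oral rehydration salts (69 kg) lifts the total to 4496 at 316 kg.
Every other selection either busts 318 kg or exceeds an availability limit or fails to beat 4496.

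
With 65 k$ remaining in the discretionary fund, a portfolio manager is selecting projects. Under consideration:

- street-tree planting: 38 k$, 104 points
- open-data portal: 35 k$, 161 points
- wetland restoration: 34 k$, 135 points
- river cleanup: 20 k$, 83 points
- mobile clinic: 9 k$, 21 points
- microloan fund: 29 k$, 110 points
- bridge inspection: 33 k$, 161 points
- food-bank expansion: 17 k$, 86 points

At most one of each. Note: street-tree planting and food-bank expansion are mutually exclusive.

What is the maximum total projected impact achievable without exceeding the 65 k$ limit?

By projected impact per k$: food-bank expansion 5.06, bridge inspection 4.88, open-data portal 4.60 lead.
A density-first pass picks mobile clinic + bridge inspection + food-bank expansion — 268 at 59 k$.
Reworking the packing: open-data portal + microloan fund uses 64 k$ and improves the total to 271.
Microloan fund + bridge inspection matches that 271 at 62 k$; no feasible combination exceeds it.

271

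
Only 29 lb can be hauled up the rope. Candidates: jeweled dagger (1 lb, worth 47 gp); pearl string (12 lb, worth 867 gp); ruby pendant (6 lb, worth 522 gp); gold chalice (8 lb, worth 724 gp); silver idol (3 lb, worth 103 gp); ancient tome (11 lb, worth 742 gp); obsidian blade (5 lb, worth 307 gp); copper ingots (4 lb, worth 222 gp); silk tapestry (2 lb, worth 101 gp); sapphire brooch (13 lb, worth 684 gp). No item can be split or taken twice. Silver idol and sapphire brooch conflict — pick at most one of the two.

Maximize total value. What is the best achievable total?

2261

Best packing: jeweled dagger + pearl string + ruby pendant + gold chalice + silk tapestry — 29 lb, 2261 total.
Runner-up pearl string + ruby pendant + gold chalice + silver idol tops out at 2216.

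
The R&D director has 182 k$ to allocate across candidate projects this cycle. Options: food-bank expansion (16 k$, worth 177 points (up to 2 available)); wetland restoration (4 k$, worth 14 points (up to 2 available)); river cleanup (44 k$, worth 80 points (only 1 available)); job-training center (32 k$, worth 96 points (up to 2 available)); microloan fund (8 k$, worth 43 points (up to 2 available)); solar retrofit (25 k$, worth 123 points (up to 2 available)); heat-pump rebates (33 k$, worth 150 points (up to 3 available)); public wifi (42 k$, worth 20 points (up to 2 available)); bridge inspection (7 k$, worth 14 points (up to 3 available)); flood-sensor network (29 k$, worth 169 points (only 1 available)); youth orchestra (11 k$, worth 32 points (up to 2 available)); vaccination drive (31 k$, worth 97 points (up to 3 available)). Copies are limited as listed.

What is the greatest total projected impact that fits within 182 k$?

1083

Greedy by ratio would take 2×food-bank expansion + 2×wetland restoration + 2×microloan fund + 2×solar retrofit + heat-pump rebates + flood-sensor network + youth orchestra: 179 k$ used, total 1065.
Dropping wetland restoration and 2×microloan fund and youth orchestra frees 31 k$; slotting in heat-pump rebates (33 k$) lifts the total to 1083 at 181 k$.
The spare 1 k$ is too small for any remaining project, and no exchange beats 1083.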